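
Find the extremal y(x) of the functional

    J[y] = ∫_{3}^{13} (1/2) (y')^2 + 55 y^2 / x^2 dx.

The Lagrangian is L = (1/2) (y')^2 + 55 y^2 / x^2.
Compute ∂L/∂y = 110y/x^2, ∂L/∂y' = y'.
The Euler-Lagrange equation d/dx(∂L/∂y') − ∂L/∂y = 0 reduces to
    y'' − 110/x^2 · y = 0  (x > 0).
Its general solution is
    y(x) = A x^11 + B x^(-10),
with A, B fixed by the endpoint conditions.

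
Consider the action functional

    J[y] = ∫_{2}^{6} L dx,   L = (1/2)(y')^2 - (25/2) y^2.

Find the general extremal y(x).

The Lagrangian is L = (1/2)(y')^2 - (25/2) y^2.
∂L/∂y = -25y.
∂L/∂y' = y'.
The Euler-Lagrange equation d/dx(∂L/∂y') − ∂L/∂y = 0 becomes:
    y'' + 25 y = 0
General solution: y(x) = A sin(5x) + B cos(5x), where A and B are arbitrary constants fixed by the endpoint conditions.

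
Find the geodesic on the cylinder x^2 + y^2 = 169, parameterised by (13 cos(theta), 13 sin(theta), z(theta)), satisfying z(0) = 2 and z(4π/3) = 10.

Parameterise the cylinder of radius R = 13 as
    r(θ) = (13 cos θ, 13 sin θ, z(θ)).
The arc-length element is
    ds = sqrt(169 + (dz/dθ)^2) dθ,
so the Lagrangian is L = sqrt(169 + z'^2).
L depends on z' only, not on z or θ, so ∂L/∂z = 0 and
    ∂L/∂z' = z' / sqrt(169 + z'^2).
The Euler-Lagrange equation gives
    d/dθ( z' / sqrt(169 + z'^2) ) = 0,
so z' is constant. Integrating once:
    z(θ) = a θ + b,
a helix on the cylinder (a straight line when the cylinder is unrolled). The constants a, b are determined by the endpoint conditions.
With endpoint conditions z(0) = 2 and z(4π/3) = 10: from z(0) = b we get b = 2, and a·4π/3 + 2 = 10 gives a = 6/π, so
    z(θ) = (6/π) θ + 2.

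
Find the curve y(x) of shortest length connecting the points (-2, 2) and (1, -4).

Arc-length functional: J[y] = ∫ sqrt(1 + (y')^2) dx.
Lagrangian L = sqrt(1 + (y')^2) has no explicit y dependence, so ∂L/∂y = 0 and the Euler-Lagrange equation gives
    d/dx( y' / sqrt(1 + (y')^2) ) = 0  ⇒  y' / sqrt(1 + (y')^2) = const.
Hence y' is constant, so y(x) is affine.
Fitting the endpoints (-2, 2) and (1, -4):
    slope m = ((-4) − 2) / (1 − (-2)) = -2,
    intercept c = 2 − m·(-2) = -2.
Extremal: y(x) = -2 x - 2.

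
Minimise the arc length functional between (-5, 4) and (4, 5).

Arc-length functional: J[y] = ∫ sqrt(1 + (y')^2) dx.
Lagrangian L = sqrt(1 + (y')^2) has no explicit y dependence, so ∂L/∂y = 0 and the Euler-Lagrange equation gives
    d/dx( y' / sqrt(1 + (y')^2) ) = 0  ⇒  y' / sqrt(1 + (y')^2) = const.
Hence y' is constant, so y(x) is affine.
Fitting the endpoints (-5, 4) and (4, 5):
    slope m = (5 − 4) / (4 − (-5)) = 1/9,
    intercept c = 4 − m·(-5) = 41/9.
Extremal: y(x) = (1/9) x + 41/9.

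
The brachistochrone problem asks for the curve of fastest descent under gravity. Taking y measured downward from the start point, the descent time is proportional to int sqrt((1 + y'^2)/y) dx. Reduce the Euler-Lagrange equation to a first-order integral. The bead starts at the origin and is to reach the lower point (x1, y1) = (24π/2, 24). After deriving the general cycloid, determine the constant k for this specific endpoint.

The Lagrangian L = sqrt((1 + y'^2) / y) has no explicit x dependence, so the Beltrami identity applies:
    L − y' ∂L/∂y' = C.
Compute ∂L/∂y' = y' / sqrt(y (1 + y'^2)).
Substitute:
    sqrt((1 + y'^2)/y) − y'·y' / sqrt(y (1 + y'^2))
    = (1 + y'^2) / sqrt(y (1 + y'^2)) − y'^2 / sqrt(y (1 + y'^2))
    = 1 / sqrt(y (1 + y'^2)) = C.
Squaring and rearranging gives the first integral
    y (1 + y'^2) = 1/C^2 =: k   (constant).
Solving this first-order ODE by the substitution
    y = (k/2)(1 − cos θ)
yields the cycloid parameterisation
    x(θ) = (k/2)(θ − sin θ),   y(θ) = (k/2)(1 − cos θ).
The constant k is fixed by the endpoint condition.
Now fit the given lower endpoint (x1, y1) = (24π/2, 24). At the bottom of the first arch (θ = π), the parametric equations give
    y(π) = (k/2)(1 − cos π) = k,
    x(π) = (k/2)(π − sin π) = kπ/2.
Matching y(π) = 24 gives k = 24, consistent with x(π) = 24π/2. Therefore the specific cycloid is
    x(θ) = (24/2)(θ − sin θ),   y(θ) = (24/2)(1 − cos θ).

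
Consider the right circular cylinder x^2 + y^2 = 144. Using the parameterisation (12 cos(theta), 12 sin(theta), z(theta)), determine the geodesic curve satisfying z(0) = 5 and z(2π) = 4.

Parameterise the cylinder of radius R = 12 as
    r(θ) = (12 cos θ, 12 sin θ, z(θ)).
The arc-length element is
    ds = sqrt(144 + (dz/dθ)^2) dθ,
so the Lagrangian is L = sqrt(144 + z'^2).
L depends on z' only, not on z or θ, so ∂L/∂z = 0 and
    ∂L/∂z' = z' / sqrt(144 + z'^2).
The Euler-Lagrange equation gives
    d/dθ( z' / sqrt(144 + z'^2) ) = 0,
so z' is constant. Integrating once:
    z(θ) = a θ + b,
a helix on the cylinder (a straight line when the cylinder is unrolled). The constants a, b are determined by the endpoint conditions.
With endpoint conditions z(0) = 5 and z(2π) = 4: from z(0) = b we get b = 5, and a·2π + 5 = 4 gives a = -1/(2π), so
    z(θ) = (-1/(2π)) θ + 5.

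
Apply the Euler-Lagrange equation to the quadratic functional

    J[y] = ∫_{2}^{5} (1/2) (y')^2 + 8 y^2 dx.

The Lagrangian is L = (1/2) (y')^2 + 8 y^2.
Compute ∂L/∂y = 16y, ∂L/∂y' = y'.
The Euler-Lagrange equation d/dx(∂L/∂y') − ∂L/∂y = 0 reduces to
    y'' − 16 y = 0.
Its general solution is
    y(x) = A e^(4x) + B e^(−4x),
with A, B fixed by the endpoint conditions.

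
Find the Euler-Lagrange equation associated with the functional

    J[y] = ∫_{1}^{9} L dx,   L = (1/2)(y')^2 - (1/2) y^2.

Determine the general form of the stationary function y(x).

The Lagrangian is L = (1/2)(y')^2 - (1/2) y^2.
∂L/∂y = -y.
∂L/∂y' = y'.
The Euler-Lagrange equation d/dx(∂L/∂y') − ∂L/∂y = 0 becomes:
    y'' + y = 0
General solution: y(x) = A sin(x) + B cos(x), where A and B are arbitrary constants fixed by the endpoint conditions.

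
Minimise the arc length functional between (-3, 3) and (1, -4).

Arc-length functional: J[y] = ∫ sqrt(1 + (y')^2) dx.
Lagrangian L = sqrt(1 + (y')^2) has no explicit y dependence, so ∂L/∂y = 0 and the Euler-Lagrange equation gives
    d/dx( y' / sqrt(1 + (y')^2) ) = 0  ⇒  y' / sqrt(1 + (y')^2) = const.
Hence y' is constant, so y(x) is affine.
Fitting the endpoints (-3, 3) and (1, -4):
    slope m = ((-4) − 3) / (1 − (-3)) = -7/4,
    intercept c = 3 − m·(-3) = -9/4.
Extremal: y(x) = (-7/4) x - 9/4.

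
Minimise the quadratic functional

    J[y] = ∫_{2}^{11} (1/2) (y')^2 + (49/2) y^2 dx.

The Lagrangian is L = (1/2) (y')^2 + (49/2) y^2.
Compute ∂L/∂y = 49y, ∂L/∂y' = y'.
The Euler-Lagrange equation d/dx(∂L/∂y') − ∂L/∂y = 0 reduces to
    y'' − 49 y = 0.
Its general solution is
    y(x) = A e^(7x) + B e^(−7x),
with A, B fixed by the endpoint conditions.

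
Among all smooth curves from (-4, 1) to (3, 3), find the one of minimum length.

Arc-length functional: J[y] = ∫ sqrt(1 + (y')^2) dx.
Lagrangian L = sqrt(1 + (y')^2) has no explicit y dependence, so ∂L/∂y = 0 and the Euler-Lagrange equation gives
    d/dx( y' / sqrt(1 + (y')^2) ) = 0  ⇒  y' / sqrt(1 + (y')^2) = const.
Hence y' is constant, so y(x) is affine.
Fitting the endpoints (-4, 1) and (3, 3):
    slope m = (3 − 1) / (3 − (-4)) = 2/7,
    intercept c = 1 − m·(-4) = 15/7.
Extremal: y(x) = (2/7) x + 15/7.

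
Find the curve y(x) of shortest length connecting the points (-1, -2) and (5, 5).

Arc-length functional: J[y] = ∫ sqrt(1 + (y')^2) dx.
Lagrangian L = sqrt(1 + (y')^2) has no explicit y dependence, so ∂L/∂y = 0 and the Euler-Lagrange equation gives
    d/dx( y' / sqrt(1 + (y')^2) ) = 0  ⇒  y' / sqrt(1 + (y')^2) = const.
Hence y' is constant, so y(x) is affine.
Fitting the endpoints (-1, -2) and (5, 5):
    slope m = (5 − (-2)) / (5 − (-1)) = 7/6,
    intercept c = (-2) − m·(-1) = -5/6.
Extremal: y(x) = (7/6) x - 5/6.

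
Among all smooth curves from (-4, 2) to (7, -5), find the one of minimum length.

Arc-length functional: J[y] = ∫ sqrt(1 + (y')^2) dx.
Lagrangian L = sqrt(1 + (y')^2) has no explicit y dependence, so ∂L/∂y = 0 and the Euler-Lagrange equation gives
    d/dx( y' / sqrt(1 + (y')^2) ) = 0  ⇒  y' / sqrt(1 + (y')^2) = const.
Hence y' is constant, so y(x) is affine.
Fitting the endpoints (-4, 2) and (7, -5):
    slope m = ((-5) − 2) / (7 − (-4)) = -7/11,
    intercept c = 2 − m·(-4) = -6/11.
Extremal: y(x) = (-7/11) x - 6/11.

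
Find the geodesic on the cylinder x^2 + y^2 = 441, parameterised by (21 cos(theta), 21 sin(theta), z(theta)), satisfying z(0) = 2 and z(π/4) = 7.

Parameterise the cylinder of radius R = 21 as
    r(θ) = (21 cos θ, 21 sin θ, z(θ)).
The arc-length element is
    ds = sqrt(441 + (dz/dθ)^2) dθ,
so the Lagrangian is L = sqrt(441 + z'^2).
L depends on z' only, not on z or θ, so ∂L/∂z = 0 and
    ∂L/∂z' = z' / sqrt(441 + z'^2).
The Euler-Lagrange equation gives
    d/dθ( z' / sqrt(441 + z'^2) ) = 0,
so z' is constant. Integrating once:
    z(θ) = a θ + b,
a helix on the cylinder (a straight line when the cylinder is unrolled). The constants a, b are determined by the endpoint conditions.
With endpoint conditions z(0) = 2 and z(π/4) = 7: from z(0) = b we get b = 2, and a·π/4 + 2 = 7 gives a = 20/π, so
    z(θ) = (20/π) θ + 2.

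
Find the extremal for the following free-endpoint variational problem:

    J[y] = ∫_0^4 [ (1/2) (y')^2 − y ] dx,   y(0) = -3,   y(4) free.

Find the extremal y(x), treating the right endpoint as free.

The Lagrangian L = (1/2) (y')^2 − y gives
    ∂L/∂y = −1,   ∂L/∂y' = y'.
Euler-Lagrange: d/dx(y') − (−1) = 0, i.e. y'' + 1 = 0, so
    y(x) = −(1/2) x^2 + C1 x + C2.
Fixed left endpoint y(0) = -3 ⇒ C2 = -3.
The right endpoint x = 4 is free, so the natural (transversality) condition is ∂L/∂y' |_{x=4} = 0, i.e. y'(4) = 0.
Compute y'(x) = −1 x + C1, so y'(4) = −4 + C1 = 0 ⇒ C1 = 4.
Therefore the extremal is
    y(x) = −x^2/2 + 4 x − 3.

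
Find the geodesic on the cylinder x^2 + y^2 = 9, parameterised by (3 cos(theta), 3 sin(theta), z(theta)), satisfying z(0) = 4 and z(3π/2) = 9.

Parameterise the cylinder of radius R = 3 as
    r(θ) = (3 cos θ, 3 sin θ, z(θ)).
The arc-length element is
    ds = sqrt(9 + (dz/dθ)^2) dθ,
so the Lagrangian is L = sqrt(9 + z'^2).
L depends on z' only, not on z or θ, so ∂L/∂z = 0 and
    ∂L/∂z' = z' / sqrt(9 + z'^2).
The Euler-Lagrange equation gives
    d/dθ( z' / sqrt(9 + z'^2) ) = 0,
so z' is constant. Integrating once:
    z(θ) = a θ + b,
a helix on the cylinder (a straight line when the cylinder is unrolled). The constants a, b are determined by the endpoint conditions.
With endpoint conditions z(0) = 4 and z(3π/2) = 9: from z(0) = b we get b = 4, and a·3π/2 + 4 = 9 gives a = 10/(3π), so
    z(θ) = (10/(3π)) θ + 4.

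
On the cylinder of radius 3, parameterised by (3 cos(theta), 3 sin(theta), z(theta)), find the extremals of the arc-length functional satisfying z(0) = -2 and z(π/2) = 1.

Parameterise the cylinder of radius R = 3 as
    r(θ) = (3 cos θ, 3 sin θ, z(θ)).
The arc-length element is
    ds = sqrt(9 + (dz/dθ)^2) dθ,
so the Lagrangian is L = sqrt(9 + z'^2).
L depends on z' only, not on z or θ, so ∂L/∂z = 0 and
    ∂L/∂z' = z' / sqrt(9 + z'^2).
The Euler-Lagrange equation gives
    d/dθ( z' / sqrt(9 + z'^2) ) = 0,
so z' is constant. Integrating once:
    z(θ) = a θ + b,
a helix on the cylinder (a straight line when the cylinder is unrolled). The constants a, b are determined by the endpoint conditions.
With endpoint conditions z(0) = -2 and z(π/2) = 1: from z(0) = b we get b = -2, and a·π/2 + -2 = 1 gives a = 6/π, so
    z(θ) = (6/π) θ − 2.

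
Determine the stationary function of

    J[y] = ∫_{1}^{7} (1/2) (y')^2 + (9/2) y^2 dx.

The Lagrangian is L = (1/2) (y')^2 + (9/2) y^2.
Compute ∂L/∂y = 9y, ∂L/∂y' = y'.
The Euler-Lagrange equation d/dx(∂L/∂y') − ∂L/∂y = 0 reduces to
    y'' − 9 y = 0.
Its general solution is
    y(x) = A e^(3x) + B e^(−3x),
with A, B fixed by the endpoint conditions.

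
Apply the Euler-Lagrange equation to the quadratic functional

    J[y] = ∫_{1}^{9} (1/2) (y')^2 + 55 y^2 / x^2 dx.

The Lagrangian is L = (1/2) (y')^2 + 55 y^2 / x^2.
Compute ∂L/∂y = 110y/x^2, ∂L/∂y' = y'.
The Euler-Lagrange equation d/dx(∂L/∂y') − ∂L/∂y = 0 reduces to
    y'' − 110/x^2 · y = 0  (x > 0).
Its general solution is
    y(x) = A x^11 + B x^(-10),
with A, B fixed by the endpoint conditions.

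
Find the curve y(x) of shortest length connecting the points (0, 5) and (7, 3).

Arc-length functional: J[y] = ∫ sqrt(1 + (y')^2) dx.
Lagrangian L = sqrt(1 + (y')^2) has no explicit y dependence, so ∂L/∂y = 0 and the Euler-Lagrange equation gives
    d/dx( y' / sqrt(1 + (y')^2) ) = 0  ⇒  y' / sqrt(1 + (y')^2) = const.
Hence y' is constant, so y(x) is affine.
Fitting the endpoints (0, 5) and (7, 3):
    slope m = (3 − 5) / (7 − 0) = -2/7,
    intercept c = 5 − m·0 = 5.
Extremal: y(x) = (-2/7) x + 5.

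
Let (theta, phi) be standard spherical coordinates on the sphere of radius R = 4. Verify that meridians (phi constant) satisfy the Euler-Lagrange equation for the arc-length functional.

On the sphere of radius R = 4 with spherical coordinates (θ, φ), the induced metric is
    ds^2 = 16(dθ^2 + sin^2(θ) dφ^2).
Using θ as the parameter, the arc-length functional becomes
    J[φ] = ∫ 4 sqrt(1 + sin^2(θ) (dφ/dθ)^2) dθ.
So L = 4 sqrt(1 + sin^2(θ) φ'^2). Compute
    ∂L/∂φ = 0  (L has no explicit φ dependence),
    ∂L/∂φ' = 4 sin^2(θ) φ' / sqrt(1 + sin^2(θ) φ'^2).
For the candidate φ(θ) = c (constant), φ' = 0, so ∂L/∂φ' evaluated along the candidate vanishes, and ∂L/∂φ is identically zero. Hence
    d/dθ(∂L/∂φ') − ∂L/∂φ = 0
is satisfied. Therefore meridians φ = const are extremals of arc length — they are geodesics on the sphere.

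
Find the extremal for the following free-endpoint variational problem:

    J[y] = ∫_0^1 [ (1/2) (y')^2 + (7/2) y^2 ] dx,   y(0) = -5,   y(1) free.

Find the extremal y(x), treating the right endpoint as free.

The Lagrangian L = (1/2) (y')^2 + (7/2) y^2 gives
    ∂L/∂y = 7 y,   ∂L/∂y' = y'.
Euler-Lagrange: y'' − 7 y = 0.
With k = sqrt(7), the general solution is
    y(x) = A cosh(sqrt(7) x) + B sinh(sqrt(7) x).
Fixed left endpoint y(0) = -5 ⇒ A = -5.
The right endpoint x = 1 is free, so the natural (transversality) condition is ∂L/∂y' |_{x=1} = 0, i.e. y'(1) = 0.
Compute y'(x) = A k sinh(k x) + B k cosh(k x), so
    y'(1) = A k sinh(k·1) + B k cosh(k·1) = 0
    ⇒ B = −A tanh(k·1) = 5 tanh(sqrt(7)·1).
Therefore the extremal is
    y(x) = −5 cosh(sqrt(7) x) + 5 tanh(sqrt(7)·1) sinh(sqrt(7) x).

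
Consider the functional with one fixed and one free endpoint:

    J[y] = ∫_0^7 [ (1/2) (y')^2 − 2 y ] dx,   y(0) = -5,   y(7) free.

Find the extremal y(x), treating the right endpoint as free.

The Lagrangian L = (1/2) (y')^2 − 2 y gives
    ∂L/∂y = −2,   ∂L/∂y' = y'.
Euler-Lagrange: d/dx(y') − (−2) = 0, i.e. y'' + 2 = 0, so
    y(x) = −(2/2) x^2 + C1 x + C2.
Fixed left endpoint y(0) = -5 ⇒ C2 = -5.
The right endpoint x = 7 is free, so the natural (transversality) condition is ∂L/∂y' |_{x=7} = 0, i.e. y'(7) = 0.
Compute y'(x) = −2 x + C1, so y'(7) = −14 + C1 = 0 ⇒ C1 = 14.
Therefore the extremal is
    y(x) = −x^2 + 14 x − 5.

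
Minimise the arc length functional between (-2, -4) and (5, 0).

Arc-length functional: J[y] = ∫ sqrt(1 + (y')^2) dx.
Lagrangian L = sqrt(1 + (y')^2) has no explicit y dependence, so ∂L/∂y = 0 and the Euler-Lagrange equation gives
    d/dx( y' / sqrt(1 + (y')^2) ) = 0  ⇒  y' / sqrt(1 + (y')^2) = const.
Hence y' is constant, so y(x) is affine.
Fitting the endpoints (-2, -4) and (5, 0):
    slope m = (0 − (-4)) / (5 − (-2)) = 4/7,
    intercept c = (-4) − m·(-2) = -20/7.
Extremal: y(x) = (4/7) x - 20/7.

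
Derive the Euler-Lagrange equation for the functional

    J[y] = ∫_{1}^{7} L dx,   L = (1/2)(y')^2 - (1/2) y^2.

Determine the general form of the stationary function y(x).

The Lagrangian is L = (1/2)(y')^2 - (1/2) y^2.
∂L/∂y = -y.
∂L/∂y' = y'.
The Euler-Lagrange equation d/dx(∂L/∂y') − ∂L/∂y = 0 becomes:
    y'' + y = 0
General solution: y(x) = A sin(x) + B cos(x), where A and B are arbitrary constants fixed by the endpoint conditions.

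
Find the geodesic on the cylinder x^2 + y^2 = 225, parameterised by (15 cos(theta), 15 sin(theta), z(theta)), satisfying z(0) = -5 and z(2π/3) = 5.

Parameterise the cylinder of radius R = 15 as
    r(θ) = (15 cos θ, 15 sin θ, z(θ)).
The arc-length element is
    ds = sqrt(225 + (dz/dθ)^2) dθ,
so the Lagrangian is L = sqrt(225 + z'^2).
L depends on z' only, not on z or θ, so ∂L/∂z = 0 and
    ∂L/∂z' = z' / sqrt(225 + z'^2).
The Euler-Lagrange equation gives
    d/dθ( z' / sqrt(225 + z'^2) ) = 0,
so z' is constant. Integrating once:
    z(θ) = a θ + b,
a helix on the cylinder (a straight line when the cylinder is unrolled). The constants a, b are determined by the endpoint conditions.
With endpoint conditions z(0) = -5 and z(2π/3) = 5: from z(0) = b we get b = -5, and a·2π/3 + -5 = 5 gives a = 15/π, so
    z(θ) = (15/π) θ − 5.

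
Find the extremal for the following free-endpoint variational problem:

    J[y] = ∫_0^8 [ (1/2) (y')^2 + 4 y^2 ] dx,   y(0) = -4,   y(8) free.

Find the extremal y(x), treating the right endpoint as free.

The Lagrangian L = (1/2) (y')^2 + 4 y^2 gives
    ∂L/∂y = 8 y,   ∂L/∂y' = y'.
Euler-Lagrange: y'' − 8 y = 0.
With k = sqrt(8), the general solution is
    y(x) = A cosh(sqrt(8) x) + B sinh(sqrt(8) x).
Fixed left endpoint y(0) = -4 ⇒ A = -4.
The right endpoint x = 8 is free, so the natural (transversality) condition is ∂L/∂y' |_{x=8} = 0, i.e. y'(8) = 0.
Compute y'(x) = A k sinh(k x) + B k cosh(k x), so
    y'(8) = A k sinh(k·8) + B k cosh(k·8) = 0
    ⇒ B = −A tanh(k·8) = 4 tanh(sqrt(8)·8).
Therefore the extremal is
    y(x) = −4 cosh(sqrt(8) x) + 4 tanh(sqrt(8)·8) sinh(sqrt(8) x).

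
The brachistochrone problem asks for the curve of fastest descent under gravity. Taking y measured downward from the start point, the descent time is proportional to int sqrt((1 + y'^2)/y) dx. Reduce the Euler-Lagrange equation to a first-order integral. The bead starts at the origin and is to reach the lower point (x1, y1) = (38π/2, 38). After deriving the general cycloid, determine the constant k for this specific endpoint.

The Lagrangian L = sqrt((1 + y'^2) / y) has no explicit x dependence, so the Beltrami identity applies:
    L − y' ∂L/∂y' = C.
Compute ∂L/∂y' = y' / sqrt(y (1 + y'^2)).
Substitute:
    sqrt((1 + y'^2)/y) − y'·y' / sqrt(y (1 + y'^2))
    = (1 + y'^2) / sqrt(y (1 + y'^2)) − y'^2 / sqrt(y (1 + y'^2))
    = 1 / sqrt(y (1 + y'^2)) = C.
Squaring and rearranging gives the first integral
    y (1 + y'^2) = 1/C^2 =: k   (constant).
Solving this first-order ODE by the substitution
    y = (k/2)(1 − cos θ)
yields the cycloid parameterisation
    x(θ) = (k/2)(θ − sin θ),   y(θ) = (k/2)(1 − cos θ).
The constant k is fixed by the endpoint condition.
Now fit the given lower endpoint (x1, y1) = (38π/2, 38). At the bottom of the first arch (θ = π), the parametric equations give
    y(π) = (k/2)(1 − cos π) = k,
    x(π) = (k/2)(π − sin π) = kπ/2.
Matching y(π) = 38 gives k = 38, consistent with x(π) = 38π/2. Therefore the specific cycloid is
    x(θ) = (38/2)(θ − sin θ),   y(θ) = (38/2)(1 − cos θ).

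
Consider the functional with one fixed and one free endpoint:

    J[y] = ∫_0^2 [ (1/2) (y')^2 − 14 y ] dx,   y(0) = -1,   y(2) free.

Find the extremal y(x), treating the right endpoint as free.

The Lagrangian L = (1/2) (y')^2 − 14 y gives
    ∂L/∂y = −14,   ∂L/∂y' = y'.
Euler-Lagrange: d/dx(y') − (−14) = 0, i.e. y'' + 14 = 0, so
    y(x) = −(14/2) x^2 + C1 x + C2.
Fixed left endpoint y(0) = -1 ⇒ C2 = -1.
The right endpoint x = 2 is free, so the natural (transversality) condition is ∂L/∂y' |_{x=2} = 0, i.e. y'(2) = 0.
Compute y'(x) = −14 x + C1, so y'(2) = −28 + C1 = 0 ⇒ C1 = 28.
Therefore the extremal is
    y(x) = −7 x^2 + 28 x − 1.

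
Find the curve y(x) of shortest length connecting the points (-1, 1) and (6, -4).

Arc-length functional: J[y] = ∫ sqrt(1 + (y')^2) dx.
Lagrangian L = sqrt(1 + (y')^2) has no explicit y dependence, so ∂L/∂y = 0 and the Euler-Lagrange equation gives
    d/dx( y' / sqrt(1 + (y')^2) ) = 0  ⇒  y' / sqrt(1 + (y')^2) = const.
Hence y' is constant, so y(x) is affine.
Fitting the endpoints (-1, 1) and (6, -4):
    slope m = ((-4) − 1) / (6 − (-1)) = -5/7,
    intercept c = 1 − m·(-1) = 2/7.
Extremal: y(x) = (-5/7) x + 2/7.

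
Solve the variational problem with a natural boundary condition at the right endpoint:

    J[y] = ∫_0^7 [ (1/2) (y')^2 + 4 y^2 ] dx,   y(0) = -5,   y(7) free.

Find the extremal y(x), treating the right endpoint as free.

The Lagrangian L = (1/2) (y')^2 + 4 y^2 gives
    ∂L/∂y = 8 y,   ∂L/∂y' = y'.
Euler-Lagrange: y'' − 8 y = 0.
With k = sqrt(8), the general solution is
    y(x) = A cosh(sqrt(8) x) + B sinh(sqrt(8) x).
Fixed left endpoint y(0) = -5 ⇒ A = -5.
The right endpoint x = 7 is free, so the natural (transversality) condition is ∂L/∂y' |_{x=7} = 0, i.e. y'(7) = 0.
Compute y'(x) = A k sinh(k x) + B k cosh(k x), so
    y'(7) = A k sinh(k·7) + B k cosh(k·7) = 0
    ⇒ B = −A tanh(k·7) = 5 tanh(sqrt(8)·7).
Therefore the extremal is
    y(x) = −5 cosh(sqrt(8) x) + 5 tanh(sqrt(8)·7) sinh(sqrt(8) x).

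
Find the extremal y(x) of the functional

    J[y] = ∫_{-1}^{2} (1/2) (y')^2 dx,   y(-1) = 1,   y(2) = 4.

The Lagrangian is L = (1/2) (y')^2.
Compute ∂L/∂y = 0, ∂L/∂y' = y'.
The Euler-Lagrange equation d/dx(∂L/∂y') − ∂L/∂y = 0 reduces to
    y'' = 0.
Its general solution is
    y(x) = A x + B,
with A, B fixed by the endpoint conditions.
Applying the endpoint conditions y(-1) = 1 and y(2) = 4: solve A·-1 + B = 1 and A·2 + B = 4. Subtracting gives A(2 − -1) = 4 − 1, so A = 1, and B = 1 − A·-1 = 2. Therefore
    y(x) = x + 2.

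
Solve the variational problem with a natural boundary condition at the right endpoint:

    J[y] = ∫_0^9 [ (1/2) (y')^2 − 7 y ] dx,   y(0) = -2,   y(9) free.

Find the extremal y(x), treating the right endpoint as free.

The Lagrangian L = (1/2) (y')^2 − 7 y gives
    ∂L/∂y = −7,   ∂L/∂y' = y'.
Euler-Lagrange: d/dx(y') − (−7) = 0, i.e. y'' + 7 = 0, so
    y(x) = −(7/2) x^2 + C1 x + C2.
Fixed left endpoint y(0) = -2 ⇒ C2 = -2.
The right endpoint x = 9 is free, so the natural (transversality) condition is ∂L/∂y' |_{x=9} = 0, i.e. y'(9) = 0.
Compute y'(x) = −7 x + C1, so y'(9) = −63 + C1 = 0 ⇒ C1 = 63.
Therefore the extremal is
    y(x) = −(7/2) x^2 + 63 x − 2.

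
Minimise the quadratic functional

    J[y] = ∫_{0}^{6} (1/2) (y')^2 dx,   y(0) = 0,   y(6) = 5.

The Lagrangian is L = (1/2) (y')^2.
Compute ∂L/∂y = 0, ∂L/∂y' = y'.
The Euler-Lagrange equation d/dx(∂L/∂y') − ∂L/∂y = 0 reduces to
    y'' = 0.
Its general solution is
    y(x) = A x + B,
with A, B fixed by the endpoint conditions.
Applying the endpoint conditions y(0) = 0 and y(6) = 5: solve A·0 + B = 0 and A·6 + B = 5. Subtracting gives A(6 − 0) = 5 − 0, so A = 5/6, and B = 0 − A·0 = 0. Therefore
    y(x) = (5/6) x.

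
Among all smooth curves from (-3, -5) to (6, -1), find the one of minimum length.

Arc-length functional: J[y] = ∫ sqrt(1 + (y')^2) dx.
Lagrangian L = sqrt(1 + (y')^2) has no explicit y dependence, so ∂L/∂y = 0 and the Euler-Lagrange equation gives
    d/dx( y' / sqrt(1 + (y')^2) ) = 0  ⇒  y' / sqrt(1 + (y')^2) = const.
Hence y' is constant, so y(x) is affine.
Fitting the endpoints (-3, -5) and (6, -1):
    slope m = ((-1) − (-5)) / (6 − (-3)) = 4/9,
    intercept c = (-5) − m·(-3) = -11/3.
Extremal: y(x) = (4/9) x - 11/3.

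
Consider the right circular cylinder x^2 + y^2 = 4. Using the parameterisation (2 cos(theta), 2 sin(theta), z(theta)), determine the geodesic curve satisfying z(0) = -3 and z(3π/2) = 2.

Parameterise the cylinder of radius R = 2 as
    r(θ) = (2 cos θ, 2 sin θ, z(θ)).
The arc-length element is
    ds = sqrt(4 + (dz/dθ)^2) dθ,
so the Lagrangian is L = sqrt(4 + z'^2).
L depends on z' only, not on z or θ, so ∂L/∂z = 0 and
    ∂L/∂z' = z' / sqrt(4 + z'^2).
The Euler-Lagrange equation gives
    d/dθ( z' / sqrt(4 + z'^2) ) = 0,
so z' is constant. Integrating once:
    z(θ) = a θ + b,
a helix on the cylinder (a straight line when the cylinder is unrolled). The constants a, b are determined by the endpoint conditions.
With endpoint conditions z(0) = -3 and z(3π/2) = 2: from z(0) = b we get b = -3, and a·3π/2 + -3 = 2 gives a = 10/(3π), so
    z(θ) = (10/(3π)) θ − 3.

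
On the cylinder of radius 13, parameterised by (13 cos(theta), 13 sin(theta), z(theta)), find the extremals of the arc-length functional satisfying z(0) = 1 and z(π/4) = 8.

Parameterise the cylinder of radius R = 13 as
    r(θ) = (13 cos θ, 13 sin θ, z(θ)).
The arc-length element is
    ds = sqrt(169 + (dz/dθ)^2) dθ,
so the Lagrangian is L = sqrt(169 + z'^2).
L depends on z' only, not on z or θ, so ∂L/∂z = 0 and
    ∂L/∂z' = z' / sqrt(169 + z'^2).
The Euler-Lagrange equation gives
    d/dθ( z' / sqrt(169 + z'^2) ) = 0,
so z' is constant. Integrating once:
    z(θ) = a θ + b,
a helix on the cylinder (a straight line when the cylinder is unrolled). The constants a, b are determined by the endpoint conditions.
With endpoint conditions z(0) = 1 and z(π/4) = 8: from z(0) = b we get b = 1, and a·π/4 + 1 = 8 gives a = 28/π, so
    z(θ) = (28/π) θ + 1.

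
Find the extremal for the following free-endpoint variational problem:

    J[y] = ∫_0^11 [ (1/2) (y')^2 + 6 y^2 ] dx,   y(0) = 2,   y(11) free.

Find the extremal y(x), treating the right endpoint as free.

The Lagrangian L = (1/2) (y')^2 + 6 y^2 gives
    ∂L/∂y = 12 y,   ∂L/∂y' = y'.
Euler-Lagrange: y'' − 12 y = 0.
With k = sqrt(12), the general solution is
    y(x) = A cosh(sqrt(12) x) + B sinh(sqrt(12) x).
Fixed left endpoint y(0) = 2 ⇒ A = 2.
The right endpoint x = 11 is free, so the natural (transversality) condition is ∂L/∂y' |_{x=11} = 0, i.e. y'(11) = 0.
Compute y'(x) = A k sinh(k x) + B k cosh(k x), so
    y'(11) = A k sinh(k·11) + B k cosh(k·11) = 0
    ⇒ B = −A tanh(k·11) = − 2 tanh(sqrt(12)·11).
Therefore the extremal is
    y(x) = 2 cosh(sqrt(12) x) − 2 tanh(sqrt(12)·11) sinh(sqrt(12) x).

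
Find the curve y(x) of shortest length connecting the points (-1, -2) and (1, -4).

Arc-length functional: J[y] = ∫ sqrt(1 + (y')^2) dx.
Lagrangian L = sqrt(1 + (y')^2) has no explicit y dependence, so ∂L/∂y = 0 and the Euler-Lagrange equation gives
    d/dx( y' / sqrt(1 + (y')^2) ) = 0  ⇒  y' / sqrt(1 + (y')^2) = const.
Hence y' is constant, so y(x) is affine.
Fitting the endpoints (-1, -2) and (1, -4):
    slope m = ((-4) − (-2)) / (1 − (-1)) = -1,
    intercept c = (-2) − m·(-1) = -3.
Extremal: y(x) = -x - 3.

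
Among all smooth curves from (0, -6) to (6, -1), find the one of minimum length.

Arc-length functional: J[y] = ∫ sqrt(1 + (y')^2) dx.
Lagrangian L = sqrt(1 + (y')^2) has no explicit y dependence, so ∂L/∂y = 0 and the Euler-Lagrange equation gives
    d/dx( y' / sqrt(1 + (y')^2) ) = 0  ⇒  y' / sqrt(1 + (y')^2) = const.
Hence y' is constant, so y(x) is affine.
Fitting the endpoints (0, -6) and (6, -1):
    slope m = ((-1) − (-6)) / (6 − 0) = 5/6,
    intercept c = (-6) − m·0 = -6.
Extremal: y(x) = (5/6) x - 6.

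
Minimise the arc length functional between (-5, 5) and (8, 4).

Arc-length functional: J[y] = ∫ sqrt(1 + (y')^2) dx.
Lagrangian L = sqrt(1 + (y')^2) has no explicit y dependence, so ∂L/∂y = 0 and the Euler-Lagrange equation gives
    d/dx( y' / sqrt(1 + (y')^2) ) = 0  ⇒  y' / sqrt(1 + (y')^2) = const.
Hence y' is constant, so y(x) is affine.
Fitting the endpoints (-5, 5) and (8, 4):
    slope m = (4 − 5) / (8 − (-5)) = -1/13,
    intercept c = 5 − m·(-5) = 60/13.
Extremal: y(x) = (-1/13) x + 60/13.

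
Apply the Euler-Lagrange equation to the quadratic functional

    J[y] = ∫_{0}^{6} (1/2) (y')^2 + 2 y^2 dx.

The Lagrangian is L = (1/2) (y')^2 + 2 y^2.
Compute ∂L/∂y = 4y, ∂L/∂y' = y'.
The Euler-Lagrange equation d/dx(∂L/∂y') − ∂L/∂y = 0 reduces to
    y'' − 4 y = 0.
Its general solution is
    y(x) = A e^(2x) + B e^(−2x),
with A, B fixed by the endpoint conditions.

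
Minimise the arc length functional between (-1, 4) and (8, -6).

Arc-length functional: J[y] = ∫ sqrt(1 + (y')^2) dx.
Lagrangian L = sqrt(1 + (y')^2) has no explicit y dependence, so ∂L/∂y = 0 and the Euler-Lagrange equation gives
    d/dx( y' / sqrt(1 + (y')^2) ) = 0  ⇒  y' / sqrt(1 + (y')^2) = const.
Hence y' is constant, so y(x) is affine.
Fitting the endpoints (-1, 4) and (8, -6):
    slope m = ((-6) − 4) / (8 − (-1)) = -10/9,
    intercept c = 4 − m·(-1) = 26/9.
Extremal: y(x) = (-10/9) x + 26/9.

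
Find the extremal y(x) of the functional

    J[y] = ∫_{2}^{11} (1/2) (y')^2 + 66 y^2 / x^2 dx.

The Lagrangian is L = (1/2) (y')^2 + 66 y^2 / x^2.
Compute ∂L/∂y = 132y/x^2, ∂L/∂y' = y'.
The Euler-Lagrange equation d/dx(∂L/∂y') − ∂L/∂y = 0 reduces to
    y'' − 132/x^2 · y = 0  (x > 0).
Its general solution is
    y(x) = A x^12 + B x^(-11),
with A, B fixed by the endpoint conditions.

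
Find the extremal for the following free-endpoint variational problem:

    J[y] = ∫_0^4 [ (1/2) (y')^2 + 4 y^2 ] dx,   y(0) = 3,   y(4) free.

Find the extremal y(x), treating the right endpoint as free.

The Lagrangian L = (1/2) (y')^2 + 4 y^2 gives
    ∂L/∂y = 8 y,   ∂L/∂y' = y'.
Euler-Lagrange: y'' − 8 y = 0.
With k = sqrt(8), the general solution is
    y(x) = A cosh(sqrt(8) x) + B sinh(sqrt(8) x).
Fixed left endpoint y(0) = 3 ⇒ A = 3.
The right endpoint x = 4 is free, so the natural (transversality) condition is ∂L/∂y' |_{x=4} = 0, i.e. y'(4) = 0.
Compute y'(x) = A k sinh(k x) + B k cosh(k x), so
    y'(4) = A k sinh(k·4) + B k cosh(k·4) = 0
    ⇒ B = −A tanh(k·4) = − 3 tanh(sqrt(8)·4).
Therefore the extremal is
    y(x) = 3 cosh(sqrt(8) x) − 3 tanh(sqrt(8)·4) sinh(sqrt(8) x).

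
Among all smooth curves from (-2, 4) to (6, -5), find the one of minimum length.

Arc-length functional: J[y] = ∫ sqrt(1 + (y')^2) dx.
Lagrangian L = sqrt(1 + (y')^2) has no explicit y dependence, so ∂L/∂y = 0 and the Euler-Lagrange equation gives
    d/dx( y' / sqrt(1 + (y')^2) ) = 0  ⇒  y' / sqrt(1 + (y')^2) = const.
Hence y' is constant, so y(x) is affine.
Fitting the endpoints (-2, 4) and (6, -5):
    slope m = ((-5) − 4) / (6 − (-2)) = -9/8,
    intercept c = 4 − m·(-2) = 7/4.
Extremal: y(x) = (-9/8) x + 7/4.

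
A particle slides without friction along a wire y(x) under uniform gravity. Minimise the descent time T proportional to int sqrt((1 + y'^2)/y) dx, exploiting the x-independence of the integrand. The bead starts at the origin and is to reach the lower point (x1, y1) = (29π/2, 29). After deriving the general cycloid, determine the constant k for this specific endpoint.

The Lagrangian L = sqrt((1 + y'^2) / y) has no explicit x dependence, so the Beltrami identity applies:
    L − y' ∂L/∂y' = C.
Compute ∂L/∂y' = y' / sqrt(y (1 + y'^2)).
Substitute:
    sqrt((1 + y'^2)/y) − y'·y' / sqrt(y (1 + y'^2))
    = (1 + y'^2) / sqrt(y (1 + y'^2)) − y'^2 / sqrt(y (1 + y'^2))
    = 1 / sqrt(y (1 + y'^2)) = C.
Squaring and rearranging gives the first integral
    y (1 + y'^2) = 1/C^2 =: k   (constant).
Solving this first-order ODE by the substitution
    y = (k/2)(1 − cos θ)
yields the cycloid parameterisation
    x(θ) = (k/2)(θ − sin θ),   y(θ) = (k/2)(1 − cos θ).
The constant k is fixed by the endpoint condition.
Now fit the given lower endpoint (x1, y1) = (29π/2, 29). At the bottom of the first arch (θ = π), the parametric equations give
    y(π) = (k/2)(1 − cos π) = k,
    x(π) = (k/2)(π − sin π) = kπ/2.
Matching y(π) = 29 gives k = 29, consistent with x(π) = 29π/2. Therefore the specific cycloid is
    x(θ) = (29/2)(θ − sin θ),   y(θ) = (29/2)(1 − cos θ).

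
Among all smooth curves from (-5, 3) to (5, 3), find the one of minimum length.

Arc-length functional: J[y] = ∫ sqrt(1 + (y')^2) dx.
Lagrangian L = sqrt(1 + (y')^2) has no explicit y dependence, so ∂L/∂y = 0 and the Euler-Lagrange equation gives
    d/dx( y' / sqrt(1 + (y')^2) ) = 0  ⇒  y' / sqrt(1 + (y')^2) = const.
Hence y' is constant, so y(x) is affine.
Fitting the endpoints (-5, 3) and (5, 3):
    slope m = (3 − 3) / (5 − (-5)) = 0,
    intercept c = 3 − m·(-5) = 3.
Extremal: y(x) = 3.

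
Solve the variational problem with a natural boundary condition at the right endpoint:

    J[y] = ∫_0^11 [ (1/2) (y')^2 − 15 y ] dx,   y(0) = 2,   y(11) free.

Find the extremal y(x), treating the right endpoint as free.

The Lagrangian L = (1/2) (y')^2 − 15 y gives
    ∂L/∂y = −15,   ∂L/∂y' = y'.
Euler-Lagrange: d/dx(y') − (−15) = 0, i.e. y'' + 15 = 0, so
    y(x) = −(15/2) x^2 + C1 x + C2.
Fixed left endpoint y(0) = 2 ⇒ C2 = 2.
The right endpoint x = 11 is free, so the natural (transversality) condition is ∂L/∂y' |_{x=11} = 0, i.e. y'(11) = 0.
Compute y'(x) = −15 x + C1, so y'(11) = −165 + C1 = 0 ⇒ C1 = 165.
Therefore the extremal is
    y(x) = −(15/2) x^2 + 165 x + 2.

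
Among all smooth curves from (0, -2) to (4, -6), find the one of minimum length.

Arc-length functional: J[y] = ∫ sqrt(1 + (y')^2) dx.
Lagrangian L = sqrt(1 + (y')^2) has no explicit y dependence, so ∂L/∂y = 0 and the Euler-Lagrange equation gives
    d/dx( y' / sqrt(1 + (y')^2) ) = 0  ⇒  y' / sqrt(1 + (y')^2) = const.
Hence y' is constant, so y(x) is affine.
Fitting the endpoints (0, -2) and (4, -6):
    slope m = ((-6) − (-2)) / (4 − 0) = -1,
    intercept c = (-2) − m·0 = -2.
Extremal: y(x) = -x - 2.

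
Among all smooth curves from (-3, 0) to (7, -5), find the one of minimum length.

Arc-length functional: J[y] = ∫ sqrt(1 + (y')^2) dx.
Lagrangian L = sqrt(1 + (y')^2) has no explicit y dependence, so ∂L/∂y = 0 and the Euler-Lagrange equation gives
    d/dx( y' / sqrt(1 + (y')^2) ) = 0  ⇒  y' / sqrt(1 + (y')^2) = const.
Hence y' is constant, so y(x) is affine.
Fitting the endpoints (-3, 0) and (7, -5):
    slope m = ((-5) − 0) / (7 − (-3)) = -1/2,
    intercept c = 0 − m·(-3) = -3/2.
Extremal: y(x) = (-1/2) x - 3/2.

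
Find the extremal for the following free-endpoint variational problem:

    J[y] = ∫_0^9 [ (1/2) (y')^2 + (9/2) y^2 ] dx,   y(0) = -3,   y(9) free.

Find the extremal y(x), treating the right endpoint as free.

The Lagrangian L = (1/2) (y')^2 + (9/2) y^2 gives
    ∂L/∂y = 9 y,   ∂L/∂y' = y'.
Euler-Lagrange: y'' − 9 y = 0.
With k = 3, the general solution is
    y(x) = A cosh(3 x) + B sinh(3 x).
Fixed left endpoint y(0) = -3 ⇒ A = -3.
The right endpoint x = 9 is free, so the natural (transversality) condition is ∂L/∂y' |_{x=9} = 0, i.e. y'(9) = 0.
Compute y'(x) = A k sinh(k x) + B k cosh(k x), so
    y'(9) = A k sinh(k·9) + B k cosh(k·9) = 0
    ⇒ B = −A tanh(k·9) = 3 tanh(3·9).
Therefore the extremal is
    y(x) = −3 cosh(3 x) + 3 tanh(3·9) sinh(3 x).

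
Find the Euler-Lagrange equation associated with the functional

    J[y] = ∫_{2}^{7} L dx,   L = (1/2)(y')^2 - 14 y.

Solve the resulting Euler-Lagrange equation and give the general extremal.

The Lagrangian is L = (1/2)(y')^2 - 14 y.
∂L/∂y = -14.
∂L/∂y' = y'.
The Euler-Lagrange equation d/dx(∂L/∂y') − ∂L/∂y = 0 becomes:
    y'' + 14 = 0
General solution: y(x) = -7 x^2 + A x + B, where A and B are arbitrary constants fixed by the endpoint conditions.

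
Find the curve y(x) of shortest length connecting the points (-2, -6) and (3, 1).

Arc-length functional: J[y] = ∫ sqrt(1 + (y')^2) dx.
Lagrangian L = sqrt(1 + (y')^2) has no explicit y dependence, so ∂L/∂y = 0 and the Euler-Lagrange equation gives
    d/dx( y' / sqrt(1 + (y')^2) ) = 0  ⇒  y' / sqrt(1 + (y')^2) = const.
Hence y' is constant, so y(x) is affine.
Fitting the endpoints (-2, -6) and (3, 1):
    slope m = (1 − (-6)) / (3 − (-2)) = 7/5,
    intercept c = (-6) − m·(-2) = -16/5.
Extremal: y(x) = (7/5) x - 16/5.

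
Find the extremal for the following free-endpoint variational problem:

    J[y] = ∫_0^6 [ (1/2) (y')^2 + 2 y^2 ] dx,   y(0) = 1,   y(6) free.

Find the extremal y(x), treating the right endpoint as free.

The Lagrangian L = (1/2) (y')^2 + 2 y^2 gives
    ∂L/∂y = 4 y,   ∂L/∂y' = y'.
Euler-Lagrange: y'' − 4 y = 0.
With k = 2, the general solution is
    y(x) = A cosh(2 x) + B sinh(2 x).
Fixed left endpoint y(0) = 1 ⇒ A = 1.
The right endpoint x = 6 is free, so the natural (transversality) condition is ∂L/∂y' |_{x=6} = 0, i.e. y'(6) = 0.
Compute y'(x) = A k sinh(k x) + B k cosh(k x), so
    y'(6) = A k sinh(k·6) + B k cosh(k·6) = 0
    ⇒ B = −A tanh(k·6) = − tanh(2·6).
Therefore the extremal is
    y(x) = cosh(2 x) − tanh(2·6) sinh(2 x).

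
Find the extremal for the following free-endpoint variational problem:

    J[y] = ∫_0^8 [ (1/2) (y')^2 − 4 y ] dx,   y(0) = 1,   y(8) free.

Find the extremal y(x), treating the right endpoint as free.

The Lagrangian L = (1/2) (y')^2 − 4 y gives
    ∂L/∂y = −4,   ∂L/∂y' = y'.
Euler-Lagrange: d/dx(y') − (−4) = 0, i.e. y'' + 4 = 0, so
    y(x) = −(4/2) x^2 + C1 x + C2.
Fixed left endpoint y(0) = 1 ⇒ C2 = 1.
The right endpoint x = 8 is free, so the natural (transversality) condition is ∂L/∂y' |_{x=8} = 0, i.e. y'(8) = 0.
Compute y'(x) = −4 x + C1, so y'(8) = −32 + C1 = 0 ⇒ C1 = 32.
Therefore the extremal is
    y(x) = −2 x^2 + 32 x + 1.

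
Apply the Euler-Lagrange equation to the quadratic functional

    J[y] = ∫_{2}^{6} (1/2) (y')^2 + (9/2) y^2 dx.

The Lagrangian is L = (1/2) (y')^2 + (9/2) y^2.
Compute ∂L/∂y = 9y, ∂L/∂y' = y'.
The Euler-Lagrange equation d/dx(∂L/∂y') − ∂L/∂y = 0 reduces to
    y'' − 9 y = 0.
Its general solution is
    y(x) = A e^(3x) + B e^(−3x),
with A, B fixed by the endpoint conditions.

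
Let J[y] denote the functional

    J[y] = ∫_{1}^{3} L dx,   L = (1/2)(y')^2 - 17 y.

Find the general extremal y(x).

The Lagrangian is L = (1/2)(y')^2 - 17 y.
∂L/∂y = -17.
∂L/∂y' = y'.
The Euler-Lagrange equation d/dx(∂L/∂y') − ∂L/∂y = 0 becomes:
    y'' + 17 = 0
General solution: y(x) = -(17/2) x^2 + A x + B, where A and B are arbitrary constants fixed by the endpoint conditions.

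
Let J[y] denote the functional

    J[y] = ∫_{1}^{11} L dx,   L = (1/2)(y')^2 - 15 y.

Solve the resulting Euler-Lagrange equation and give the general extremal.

The Lagrangian is L = (1/2)(y')^2 - 15 y.
∂L/∂y = -15.
∂L/∂y' = y'.
The Euler-Lagrange equation d/dx(∂L/∂y') − ∂L/∂y = 0 becomes:
    y'' + 15 = 0
General solution: y(x) = -(15/2) x^2 + A x + B, where A and B are arbitrary constants fixed by the endpoint conditions.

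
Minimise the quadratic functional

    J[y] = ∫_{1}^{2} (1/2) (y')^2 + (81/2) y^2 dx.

The Lagrangian is L = (1/2) (y')^2 + (81/2) y^2.
Compute ∂L/∂y = 81y, ∂L/∂y' = y'.
The Euler-Lagrange equation d/dx(∂L/∂y') − ∂L/∂y = 0 reduces to
    y'' − 81 y = 0.
Its general solution is
    y(x) = A e^(9x) + B e^(−9x),
with A, B fixed by the endpoint conditions.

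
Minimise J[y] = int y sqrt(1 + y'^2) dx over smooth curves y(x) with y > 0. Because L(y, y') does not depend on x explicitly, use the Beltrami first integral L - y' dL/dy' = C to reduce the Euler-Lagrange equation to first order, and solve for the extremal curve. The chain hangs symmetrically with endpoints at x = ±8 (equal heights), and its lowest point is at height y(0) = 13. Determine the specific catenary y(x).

The Lagrangian L(y, y') = y sqrt(1 + y'^2) has no explicit x dependence, so the Beltrami identity applies:
    L − y' ∂L/∂y' = C.
Compute ∂L/∂y' = y · y' / sqrt(1 + y'^2). Then
    L − y' ∂L/∂y'
    = y sqrt(1 + y'^2) − y · y'^2 / sqrt(1 + y'^2)
    = y (1 + y'^2 − y'^2) / sqrt(1 + y'^2)
    = y / sqrt(1 + y'^2) = C.
Squaring gives y^2 = C^2 (1 + y'^2), i.e.
    y'^2 = y^2 / C^2 − 1.
Separating variables,
    dy / sqrt(y^2 − C^2) = dx / C,
and integrating gives arccosh(y / C) = (x − a)/C, so
    y(x) = C cosh((x − a)/C),
the catenary. The constants C and a are fixed by the two endpoint conditions (and, for the hanging-chain problem, the length constraint selects C).
Now fit the given data. The endpoints x = ±8 are symmetric at equal height, so the catenary is even about its minimum: a = 0 and y(x) = C cosh(x/C). The lowest point is y(0) = C cosh(0) = C, and we are told y(0) = 13, so C = 13. Therefore
    y(x) = 13 cosh(x/13),
and at the endpoints
    y(±8) = 13 cosh(8/13).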